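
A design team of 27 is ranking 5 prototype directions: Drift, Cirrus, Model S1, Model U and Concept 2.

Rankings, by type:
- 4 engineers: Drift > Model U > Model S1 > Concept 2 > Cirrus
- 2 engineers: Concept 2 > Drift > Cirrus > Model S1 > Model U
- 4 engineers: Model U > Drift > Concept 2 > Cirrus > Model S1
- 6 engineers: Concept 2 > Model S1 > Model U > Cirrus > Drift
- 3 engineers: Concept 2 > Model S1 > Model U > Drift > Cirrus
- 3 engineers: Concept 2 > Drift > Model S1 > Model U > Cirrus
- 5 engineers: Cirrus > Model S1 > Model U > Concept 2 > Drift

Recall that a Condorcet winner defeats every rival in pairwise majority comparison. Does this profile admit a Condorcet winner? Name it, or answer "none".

Pairwise majorities:
Drift–Cirrus: Drift 16–11.
Drift vs Model S1: Model S1 wins 14–13.
Drift–Model U: Model U 18–9.
Drift–Concept 2: Concept 2 19–8.
Cirrus vs Model S1: Model S1 wins 16–11.
Cirrus vs Model U: Model U, 20–7.
Cirrus vs Concept 2: Concept 2 wins 22–5.
Model S1–Model U: Model S1 19–8.
Model S1–Concept 2: Concept 2 18–9.
Model U vs Concept 2: Concept 2, 14–13.
Concept 2 defeats every rival head-to-head and is the Condorcet winner.

Concept 2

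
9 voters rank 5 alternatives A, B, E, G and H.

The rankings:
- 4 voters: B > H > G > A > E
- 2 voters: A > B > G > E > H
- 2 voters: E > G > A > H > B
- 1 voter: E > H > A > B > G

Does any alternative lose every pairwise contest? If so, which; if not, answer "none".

none

Head-to-head results (9 voters):
A vs B: A wins 5–4.
A vs E: A wins 6–3.
A vs G: 3 to 6, G.
A vs H: 2+2 = 4 for A, 5 for H — H by 5–4.
B–E: B 6–3.
B vs G: B is ranked higher on 4+2+1 = 7 ballots, G on 2. B wins 7–2.
B vs H: B, 6–3.
E vs G: G, 6–3.
E vs H: E preferred on 2+2+1 = 5 ballots; E wins 5–4.
G vs H: 2+2 = 4 for G, 5 for H — H by 5–4.
Each alternative has at least one pairwise win (A beats B; B beats E; E beats H; G beats A; H beats A) — no Condorcet loser.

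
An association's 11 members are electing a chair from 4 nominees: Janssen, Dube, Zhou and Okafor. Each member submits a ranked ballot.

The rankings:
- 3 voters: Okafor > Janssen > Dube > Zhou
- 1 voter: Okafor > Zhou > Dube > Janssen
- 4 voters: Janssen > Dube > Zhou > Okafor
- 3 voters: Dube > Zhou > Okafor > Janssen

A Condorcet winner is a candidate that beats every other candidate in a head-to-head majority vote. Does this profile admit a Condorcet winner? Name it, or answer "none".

Head-to-head results (11 voters):
Janssen–Dube: Janssen 7–4.
Janssen–Zhou: Janssen 7–4.
Janssen–Okafor: Okafor 7–4.
Dube–Zhou: Dube 10–1.
Dube–Okafor: Dube 7–4.
Zhou vs Okafor: Zhou wins 7–4.
No candidate is unbeaten: Janssen loses to Okafor; Dube loses to Janssen; Zhou loses to Janssen; Okafor loses to Dube. In particular Janssen > Dube > Okafor > Janssen is a majority cycle — no Condorcet winner exists.

none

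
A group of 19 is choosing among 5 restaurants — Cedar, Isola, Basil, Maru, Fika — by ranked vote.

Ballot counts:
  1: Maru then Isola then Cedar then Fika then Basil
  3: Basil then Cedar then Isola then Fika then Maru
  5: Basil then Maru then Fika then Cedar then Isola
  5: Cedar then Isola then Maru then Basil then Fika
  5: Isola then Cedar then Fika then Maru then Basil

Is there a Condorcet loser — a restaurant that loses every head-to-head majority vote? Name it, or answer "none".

Fika

Pairwise majorities:
Cedar vs Isola: Cedar is ranked higher on 3+5+5 = 13 ballots, Isola on 6. Cedar wins 13–6.
Cedar vs Basil: Cedar wins 11–8.
Cedar–Maru: Cedar 13–6.
Cedar vs Fika: Cedar, 14–5.
Isola vs Basil: 1+5+5 = 11 for Isola, 8 for Basil — Isola by 11–8.
Isola vs Maru: Isola, 13–6.
Isola vs Fika: Isola wins 14–5.
Basil vs Maru: 8 to 11, Maru.
Basil vs Fika: 3+5+5 = 13 for Basil, 6 for Fika — Basil by 13–6.
Maru vs Fika: Maru is ranked higher on 1+5+5 = 11 ballots, Fika on 8. Maru wins 11–8.
Fika is beaten in every head-to-head and is the Condorcet loser.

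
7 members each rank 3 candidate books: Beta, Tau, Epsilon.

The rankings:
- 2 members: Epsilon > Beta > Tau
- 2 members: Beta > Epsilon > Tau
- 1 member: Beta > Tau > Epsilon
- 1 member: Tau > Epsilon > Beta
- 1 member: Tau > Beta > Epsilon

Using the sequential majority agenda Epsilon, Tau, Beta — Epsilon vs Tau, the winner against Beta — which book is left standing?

Round 1: Epsilon vs Tau — 4–3, Epsilon advances.
Round 2: Epsilon vs Beta — 3–4, Beta advances.
Beta survives the agenda.

Beta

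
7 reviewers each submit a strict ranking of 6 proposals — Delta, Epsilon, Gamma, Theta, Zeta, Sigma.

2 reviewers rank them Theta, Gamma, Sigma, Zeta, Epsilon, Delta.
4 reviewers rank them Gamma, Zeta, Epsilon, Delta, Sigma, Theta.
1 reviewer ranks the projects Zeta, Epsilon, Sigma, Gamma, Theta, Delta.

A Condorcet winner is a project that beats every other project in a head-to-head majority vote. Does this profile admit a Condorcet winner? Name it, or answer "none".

Gamma

Check each pair by majority over 7 ballots:
Delta–Epsilon: Epsilon 7–0.
Delta vs Gamma: Gamma wins 7–0.
Delta vs Theta: Delta, 4–3.
Delta vs Zeta: Zeta, 7–0.
Delta vs Sigma: Delta wins 4–3.
Epsilon vs Gamma: Gamma wins 6–1.
Epsilon vs Theta: Epsilon wins 5–2.
Epsilon vs Zeta: Zeta, 7–0.
Epsilon–Sigma: Epsilon 5–2.
Gamma vs Theta: Gamma wins 5–2.
Gamma–Zeta: Gamma 6–1.
Gamma vs Sigma: Gamma wins 6–1.
Theta vs Zeta: Zeta, 5–2.
Theta vs Sigma: Sigma, 5–2.
Zeta vs Sigma: Zeta, 5–2.
Only Gamma has no losses; Gamma is the Condorcet winner.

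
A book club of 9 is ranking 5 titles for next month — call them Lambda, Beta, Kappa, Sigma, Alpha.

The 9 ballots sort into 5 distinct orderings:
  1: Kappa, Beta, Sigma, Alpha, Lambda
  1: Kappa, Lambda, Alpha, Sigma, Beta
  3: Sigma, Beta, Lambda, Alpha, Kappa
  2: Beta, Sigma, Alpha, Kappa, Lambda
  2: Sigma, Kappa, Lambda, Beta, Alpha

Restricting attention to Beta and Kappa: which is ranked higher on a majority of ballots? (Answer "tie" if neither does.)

Beta

Ballots ranking Beta above Kappa: 3 + 2 = 5.
Ballots ranking Kappa above Beta: 9 − 5 = 4.
Beta wins the head-to-head 5–4.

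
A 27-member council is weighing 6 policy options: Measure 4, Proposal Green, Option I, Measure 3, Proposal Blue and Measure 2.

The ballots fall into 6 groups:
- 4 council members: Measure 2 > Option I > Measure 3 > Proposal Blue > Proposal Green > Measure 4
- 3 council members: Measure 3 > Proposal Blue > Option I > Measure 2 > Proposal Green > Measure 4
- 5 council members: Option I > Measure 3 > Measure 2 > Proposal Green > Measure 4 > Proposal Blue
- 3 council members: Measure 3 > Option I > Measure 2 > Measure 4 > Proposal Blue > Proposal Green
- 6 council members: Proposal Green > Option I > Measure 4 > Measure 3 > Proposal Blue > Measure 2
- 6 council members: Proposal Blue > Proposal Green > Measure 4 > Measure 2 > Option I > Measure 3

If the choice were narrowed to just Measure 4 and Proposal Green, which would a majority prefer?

Ballots ranking Measure 4 above Proposal Green: 3.
Ballots ranking Proposal Green above Measure 4: 27 − 3 = 24.
Proposal Green wins the head-to-head 24–3.

Proposal Green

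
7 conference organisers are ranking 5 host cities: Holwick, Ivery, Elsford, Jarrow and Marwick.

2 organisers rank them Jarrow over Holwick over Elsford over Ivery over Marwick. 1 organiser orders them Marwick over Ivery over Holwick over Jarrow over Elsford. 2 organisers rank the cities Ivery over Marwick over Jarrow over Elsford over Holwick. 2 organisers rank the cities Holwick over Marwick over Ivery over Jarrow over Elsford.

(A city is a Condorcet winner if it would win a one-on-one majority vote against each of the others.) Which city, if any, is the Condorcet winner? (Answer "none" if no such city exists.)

none

Check each pair by majority over 7 ballots:
Holwick vs Ivery: Holwick wins 4–3.
Holwick vs Elsford: 2+1+2 = 5 for Holwick, 2 for Elsford — Holwick by 5–2.
Holwick vs Jarrow: Jarrow, 4–3.
Holwick vs Marwick: Holwick is ranked higher on 2+2 = 4 ballots, Marwick on 3. Holwick wins 4–3.
Ivery–Elsford: Ivery 5–2.
Ivery vs Jarrow: Ivery preferred on 1+2+2 = 5 ballots; Ivery wins 5–2.
Ivery vs Marwick: Ivery wins 4–3.
Elsford vs Jarrow: 0 to 7, Jarrow.
Elsford vs Marwick: Elsford preferred on 2 ballots; Marwick wins 5–2.
Jarrow vs Marwick: Jarrow is ranked higher on 2 ballots, Marwick on 5. Marwick wins 5–2.
Every city loses at least once (Holwick loses to Jarrow; Ivery loses to Holwick; Elsford loses to Holwick; Jarrow loses to Ivery; Marwick loses to Holwick). The majority relation contains the cycle Holwick → Ivery → Jarrow → Holwick, so there is no Condorcet winner.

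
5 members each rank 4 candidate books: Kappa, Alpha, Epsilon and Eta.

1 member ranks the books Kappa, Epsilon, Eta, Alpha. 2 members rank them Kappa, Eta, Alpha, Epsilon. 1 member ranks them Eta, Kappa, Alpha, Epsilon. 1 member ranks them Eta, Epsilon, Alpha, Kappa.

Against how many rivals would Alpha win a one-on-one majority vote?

1

Alpha against each rival (5 members):
Alpha vs Kappa: Kappa wins 4–1.
Alpha vs Epsilon: Alpha wins 3–2.
Alpha–Eta: Eta 5–0.
Alpha beats Epsilon; loses to Kappa, Eta — 1 pairwise win.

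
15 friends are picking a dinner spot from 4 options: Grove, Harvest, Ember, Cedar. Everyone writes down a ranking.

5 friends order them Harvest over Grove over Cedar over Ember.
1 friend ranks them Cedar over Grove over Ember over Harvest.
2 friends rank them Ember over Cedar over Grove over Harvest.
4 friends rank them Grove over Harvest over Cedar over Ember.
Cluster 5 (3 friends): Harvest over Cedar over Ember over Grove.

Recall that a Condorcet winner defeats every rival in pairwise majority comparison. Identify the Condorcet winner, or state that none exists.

Check each pair by majority over 15 ballots:
Grove vs Harvest: Grove preferred on 1+2+4 = 7 ballots; Harvest wins 8–7.
Grove vs Ember: 10 to 5, Grove.
Grove vs Cedar: Grove preferred on 5+4 = 9 ballots; Grove wins 9–6.
Harvest vs Ember: 12 to 3, Harvest.
Harvest vs Cedar: Harvest preferred on 5+4+3 = 12 ballots; Harvest wins 12–3.
Ember vs Cedar: 2 to 13, Cedar.
Harvest defeats every rival head-to-head and is the Condorcet winner.

Harvest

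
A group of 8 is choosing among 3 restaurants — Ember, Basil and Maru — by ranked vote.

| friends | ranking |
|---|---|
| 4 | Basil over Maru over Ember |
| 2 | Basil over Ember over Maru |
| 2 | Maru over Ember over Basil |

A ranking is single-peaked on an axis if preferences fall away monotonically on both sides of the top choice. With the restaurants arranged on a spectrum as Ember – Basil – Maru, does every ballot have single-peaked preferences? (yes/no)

Axis positions: Ember=1, Basil=2, Maru=3.
Ballot type 1 (peak Basil at position 2): ranking walks positions 2-3-1, expanding outward from the peak — single-peaked.
Ballot type 2 (peak Basil at position 2): ranking walks positions 2-1-3, expanding outward from the peak — single-peaked.
Ballot type 3: ranking walks positions 3-1-2; Ember is ranked above Basil even though Basil lies between Ember and the peak Maru on the axis — preferences dip and rise again. Not single-peaked.
Ballot type 3 violates single-peakedness, so the profile is not single-peaked on this axis.

no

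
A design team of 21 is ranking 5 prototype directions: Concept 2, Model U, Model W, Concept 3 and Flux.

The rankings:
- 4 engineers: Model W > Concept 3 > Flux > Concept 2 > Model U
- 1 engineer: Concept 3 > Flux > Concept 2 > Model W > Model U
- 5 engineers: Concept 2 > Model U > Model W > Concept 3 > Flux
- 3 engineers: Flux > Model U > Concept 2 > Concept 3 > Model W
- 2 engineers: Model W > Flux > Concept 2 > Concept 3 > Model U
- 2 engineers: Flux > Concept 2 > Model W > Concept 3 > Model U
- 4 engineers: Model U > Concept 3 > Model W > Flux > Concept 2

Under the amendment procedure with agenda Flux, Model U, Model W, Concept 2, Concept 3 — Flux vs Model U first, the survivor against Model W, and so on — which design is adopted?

Round 1: Flux vs Model U — 12–9, Flux advances.
Round 2: Flux vs Model W — 6–15, Model W advances.
Round 3: Model W vs Concept 2 — 10–11, Concept 2 advances.
Round 4: Concept 2 vs Concept 3 — 12–9, Concept 2 advances.
Concept 2 survives the agenda.

Concept 2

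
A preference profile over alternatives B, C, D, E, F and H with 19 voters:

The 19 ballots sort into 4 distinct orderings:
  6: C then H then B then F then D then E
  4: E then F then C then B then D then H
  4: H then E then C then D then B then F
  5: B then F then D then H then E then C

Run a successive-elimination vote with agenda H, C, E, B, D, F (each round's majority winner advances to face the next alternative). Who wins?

B

Round 1: H vs C — 9–10, C advances.
Round 2: C vs E — 6–13, E advances.
Round 3: E vs B — 8–11, B advances.
Round 4: B vs D — 15–4, B advances.
Round 5: B vs F — 15–4, B advances.
B survives the agenda.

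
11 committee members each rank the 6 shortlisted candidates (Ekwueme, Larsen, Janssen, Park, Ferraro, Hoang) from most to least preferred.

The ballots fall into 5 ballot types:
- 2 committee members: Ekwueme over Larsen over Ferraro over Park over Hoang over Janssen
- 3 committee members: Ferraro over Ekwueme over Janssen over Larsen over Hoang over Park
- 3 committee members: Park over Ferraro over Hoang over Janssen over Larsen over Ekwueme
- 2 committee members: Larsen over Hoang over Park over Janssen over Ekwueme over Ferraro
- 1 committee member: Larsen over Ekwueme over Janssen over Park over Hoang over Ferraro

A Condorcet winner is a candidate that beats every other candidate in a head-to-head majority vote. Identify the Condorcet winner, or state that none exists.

Check each pair by majority over 11 ballots:
Ekwueme vs Larsen: Larsen, 6–5.
Ekwueme vs Janssen: Ekwueme, 6–5.
Ekwueme–Park: Ekwueme 6–5.
Ekwueme vs Ferraro: Ferraro, 6–5.
Ekwueme–Hoang: Ekwueme 6–5.
Larsen–Janssen: Janssen 6–5.
Larsen vs Park: Larsen wins 8–3.
Larsen vs Ferraro: Ferraro, 6–5.
Larsen vs Hoang: Larsen wins 8–3.
Janssen vs Park: Park wins 7–4.
Janssen–Ferraro: Ferraro 8–3.
Janssen–Hoang: Hoang 7–4.
Park vs Ferraro: Park wins 6–5.
Park vs Hoang: Park wins 6–5.
Ferraro vs Hoang: Ferraro, 8–3.
Every candidate loses at least once (Ekwueme loses to Larsen; Larsen loses to Janssen; Janssen loses to Ekwueme; Park loses to Ekwueme; Ferraro loses to Park; Hoang loses to Ekwueme). The majority relation contains the cycle Ekwueme beats Janssen beats Larsen beats Ekwueme, so there is no Condorcet winner.

none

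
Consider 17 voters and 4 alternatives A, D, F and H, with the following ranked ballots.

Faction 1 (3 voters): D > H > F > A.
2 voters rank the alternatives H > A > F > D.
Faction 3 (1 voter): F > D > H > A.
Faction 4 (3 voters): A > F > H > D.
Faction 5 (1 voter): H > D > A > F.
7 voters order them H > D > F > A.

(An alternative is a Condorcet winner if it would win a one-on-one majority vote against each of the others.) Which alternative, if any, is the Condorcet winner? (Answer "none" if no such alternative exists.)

Check each pair by majority over 17 ballots:
A vs D: 2+3 = 5 for A, 12 for D — D by 12–5.
A vs F: A is ranked higher on 2+3+1 = 6 ballots, F on 11. F wins 11–6.
A vs H: 3 to 14, H.
D vs F: 3+1+7 = 11 for D, 6 for F — D by 11–6.
D vs H: D is ranked higher on 3+1 = 4 ballots, H on 13. H wins 13–4.
F vs H: F is ranked higher on 1+3 = 4 ballots, H on 13. H wins 13–4.
H defeats every rival head-to-head and is the Condorcet winner.

H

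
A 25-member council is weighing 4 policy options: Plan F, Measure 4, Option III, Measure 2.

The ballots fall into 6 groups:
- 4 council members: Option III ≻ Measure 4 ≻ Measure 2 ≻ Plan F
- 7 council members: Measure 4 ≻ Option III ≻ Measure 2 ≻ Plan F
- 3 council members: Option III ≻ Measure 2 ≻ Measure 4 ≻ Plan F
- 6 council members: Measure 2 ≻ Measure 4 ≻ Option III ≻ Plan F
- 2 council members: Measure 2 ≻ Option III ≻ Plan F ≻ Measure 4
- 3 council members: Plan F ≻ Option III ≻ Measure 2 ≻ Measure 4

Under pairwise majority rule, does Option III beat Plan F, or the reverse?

Option III

Ballots ranking Option III above Plan F: 4 + 7 + 3 + 6 + 2 = 22.
Ballots ranking Plan F above Option III: 25 − 22 = 3.
Option III wins the head-to-head 22–3.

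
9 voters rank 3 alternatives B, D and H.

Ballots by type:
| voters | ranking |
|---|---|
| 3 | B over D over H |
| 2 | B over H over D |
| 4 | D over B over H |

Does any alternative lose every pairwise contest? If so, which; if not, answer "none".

Head-to-head results (9 voters):
B vs D: B preferred on 3+2 = 5 ballots; B wins 5–4.
B vs H: B preferred on 3+2+4 = 9 ballots; B wins 9–0.
D vs H: 7 to 2, D.
Only H has no wins; H is the Condorcet loser.

H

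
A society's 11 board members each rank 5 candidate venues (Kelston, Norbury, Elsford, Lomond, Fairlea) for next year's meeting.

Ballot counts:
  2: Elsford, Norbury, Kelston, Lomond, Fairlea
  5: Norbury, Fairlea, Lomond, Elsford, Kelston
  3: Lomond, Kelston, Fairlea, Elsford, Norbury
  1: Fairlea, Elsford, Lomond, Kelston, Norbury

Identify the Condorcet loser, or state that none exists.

Head-to-head results (11 organisers):
Kelston vs Norbury: Norbury, 7–4.
Kelston vs Elsford: Kelston is ranked higher on 3 ballots, Elsford on 8. Elsford wins 8–3.
Kelston vs Lomond: Lomond wins 9–2.
Kelston vs Fairlea: 2+3 = 5 for Kelston, 6 for Fairlea — Fairlea by 6–5.
Norbury–Elsford: Elsford 6–5.
Norbury–Lomond: Norbury 7–4.
Norbury vs Fairlea: Norbury is ranked higher on 2+5 = 7 ballots, Fairlea on 4. Norbury wins 7–4.
Elsford vs Lomond: 2+1 = 3 for Elsford, 8 for Lomond — Lomond by 8–3.
Elsford vs Fairlea: Elsford is ranked higher on 2 ballots, Fairlea on 9. Fairlea wins 9–2.
Lomond vs Fairlea: 2+3 = 5 for Lomond, 6 for Fairlea — Fairlea by 6–5.
Kelston is beaten in every head-to-head and is the Condorcet loser.

Kelston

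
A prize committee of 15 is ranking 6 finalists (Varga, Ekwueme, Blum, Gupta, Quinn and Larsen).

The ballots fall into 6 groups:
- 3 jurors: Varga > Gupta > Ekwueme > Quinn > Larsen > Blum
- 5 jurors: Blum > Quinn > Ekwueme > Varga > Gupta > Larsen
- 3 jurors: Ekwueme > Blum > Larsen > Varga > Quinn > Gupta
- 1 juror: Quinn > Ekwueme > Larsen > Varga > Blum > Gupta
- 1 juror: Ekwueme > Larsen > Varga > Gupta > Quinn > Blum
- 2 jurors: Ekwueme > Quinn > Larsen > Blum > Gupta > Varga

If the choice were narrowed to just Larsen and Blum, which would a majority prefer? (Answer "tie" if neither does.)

Blum

Ballots ranking Larsen above Blum: 3 + 1 + 1 + 2 = 7.
Ballots ranking Blum above Larsen: 15 − 7 = 8.
Blum wins the head-to-head 8–7.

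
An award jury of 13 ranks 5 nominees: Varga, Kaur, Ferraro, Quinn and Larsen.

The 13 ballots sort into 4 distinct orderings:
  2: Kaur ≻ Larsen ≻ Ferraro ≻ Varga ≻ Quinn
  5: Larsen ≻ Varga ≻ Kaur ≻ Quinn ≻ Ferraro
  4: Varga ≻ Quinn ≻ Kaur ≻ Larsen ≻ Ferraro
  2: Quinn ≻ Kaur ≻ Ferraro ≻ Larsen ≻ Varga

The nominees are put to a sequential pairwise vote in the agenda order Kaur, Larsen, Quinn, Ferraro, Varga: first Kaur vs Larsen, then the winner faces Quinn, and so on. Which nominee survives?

Round 1: Kaur vs Larsen — 8–5, Kaur advances.
Round 2: Kaur vs Quinn — 7–6, Kaur advances.
Round 3: Kaur vs Ferraro — 13–0, Kaur advances.
Round 4: Kaur vs Varga — 4–9, Varga advances.
The agenda winner is Varga.

Varga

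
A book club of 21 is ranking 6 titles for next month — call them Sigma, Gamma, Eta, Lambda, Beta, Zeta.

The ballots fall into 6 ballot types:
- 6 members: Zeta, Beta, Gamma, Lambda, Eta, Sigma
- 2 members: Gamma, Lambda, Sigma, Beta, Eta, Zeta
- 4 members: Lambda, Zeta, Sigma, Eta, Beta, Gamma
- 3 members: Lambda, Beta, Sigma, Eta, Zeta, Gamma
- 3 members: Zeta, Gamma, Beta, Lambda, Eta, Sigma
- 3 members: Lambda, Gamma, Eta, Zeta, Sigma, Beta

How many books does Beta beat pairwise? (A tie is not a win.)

Beta against each rival (21 members):
Beta vs Sigma: Beta preferred on 6+3+3 = 12 ballots; Beta wins 12–9.
Beta vs Gamma: Beta is ranked higher on 6+4+3 = 13 ballots, Gamma on 8. Beta wins 13–8.
Beta vs Eta: Beta wins 14–7.
Beta vs Lambda: 9 to 12, Lambda.
Beta vs Zeta: Beta is ranked higher on 2+3 = 5 ballots, Zeta on 16. Zeta wins 16–5.
Beta beats Sigma, Gamma, Eta; loses to Lambda, Zeta — 3 pairwise wins.

3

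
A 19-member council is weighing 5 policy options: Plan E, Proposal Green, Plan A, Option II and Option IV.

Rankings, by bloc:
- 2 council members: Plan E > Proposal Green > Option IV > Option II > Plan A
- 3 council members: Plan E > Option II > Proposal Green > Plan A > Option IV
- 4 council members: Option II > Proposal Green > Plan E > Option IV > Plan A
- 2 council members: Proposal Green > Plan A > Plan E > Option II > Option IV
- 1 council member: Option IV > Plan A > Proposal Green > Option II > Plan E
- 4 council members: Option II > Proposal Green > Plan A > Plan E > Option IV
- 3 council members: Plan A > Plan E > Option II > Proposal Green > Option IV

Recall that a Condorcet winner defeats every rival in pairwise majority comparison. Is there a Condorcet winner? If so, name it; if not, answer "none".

Check each pair by majority over 19 ballots:
Plan E vs Proposal Green: Plan E preferred on 2+3+3 = 8 ballots; Proposal Green wins 11–8.
Plan E vs Plan A: Plan E is ranked higher on 2+3+4 = 9 ballots, Plan A on 10. Plan A wins 10–9.
Plan E vs Option II: 10 to 9, Plan E.
Plan E vs Option IV: Plan E is ranked higher on 2+3+4+2+4+3 = 18 ballots, Option IV on 1. Plan E wins 18–1.
Proposal Green vs Plan A: Proposal Green is ranked higher on 2+3+4+2+4 = 15 ballots, Plan A on 4. Proposal Green wins 15–4.
Proposal Green vs Option II: Proposal Green preferred on 2+2+1 = 5 ballots; Option II wins 14–5.
Proposal Green vs Option IV: Proposal Green, 18–1.
Plan A vs Option II: Option II, 13–6.
Plan A vs Option IV: 12 to 7, Plan A.
Option II vs Option IV: Option II preferred on 3+4+2+4+3 = 16 ballots; Option II wins 16–3.
No option is unbeaten: Plan E loses to Proposal Green; Proposal Green loses to Option II; Plan A loses to Proposal Green; Option II loses to Plan E; Option IV loses to Plan E. In particular Plan E > Option II > Proposal Green > Plan E is a majority cycle — no Condorcet winner exists.

none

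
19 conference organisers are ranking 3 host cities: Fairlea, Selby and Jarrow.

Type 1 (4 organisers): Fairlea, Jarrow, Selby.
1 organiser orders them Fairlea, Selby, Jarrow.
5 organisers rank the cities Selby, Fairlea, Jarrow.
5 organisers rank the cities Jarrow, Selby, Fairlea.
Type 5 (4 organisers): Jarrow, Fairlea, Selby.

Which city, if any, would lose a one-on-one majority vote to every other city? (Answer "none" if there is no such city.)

none

Pairwise majorities:
Fairlea vs Selby: Selby wins 10–9.
Fairlea vs Jarrow: Fairlea, 10–9.
Selby vs Jarrow: Jarrow, 13–6.
Every city wins at least one matchup (Fairlea beats Jarrow; Selby beats Fairlea; Jarrow beats Selby), so there is no Condorcet loser.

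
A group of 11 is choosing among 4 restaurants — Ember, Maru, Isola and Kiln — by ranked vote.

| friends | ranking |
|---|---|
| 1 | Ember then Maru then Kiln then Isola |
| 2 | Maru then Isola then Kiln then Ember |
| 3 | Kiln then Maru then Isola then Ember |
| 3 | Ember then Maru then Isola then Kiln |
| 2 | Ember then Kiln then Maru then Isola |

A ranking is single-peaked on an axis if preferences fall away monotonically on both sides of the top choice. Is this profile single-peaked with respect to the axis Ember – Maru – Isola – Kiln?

Axis positions: Ember=1, Maru=2, Isola=3, Kiln=4.
Group 1: ranking walks positions 1-2-4-3; Kiln is ranked above Isola even though Isola lies between Kiln and the peak Ember on the axis — preferences dip and rise again. Not single-peaked.
Group 2 (peak Maru at position 2): ranking walks positions 2-3-4-1, expanding outward from the peak — single-peaked.
Group 3: ranking walks positions 4-2-3-1; Maru is ranked above Isola even though Isola lies between Maru and the peak Kiln on the axis — preferences dip and rise again. Not single-peaked.
Group 4 (peak Ember at position 1): ranking walks positions 1-2-3-4, expanding outward from the peak — single-peaked.
Group 5: ranking walks positions 1-4-2-3; Kiln is ranked above Maru even though Maru lies between Kiln and the peak Ember on the axis — preferences dip and rise again. Not single-peaked.
Group 1 violates single-peakedness, so the profile is not single-peaked on this axis.

no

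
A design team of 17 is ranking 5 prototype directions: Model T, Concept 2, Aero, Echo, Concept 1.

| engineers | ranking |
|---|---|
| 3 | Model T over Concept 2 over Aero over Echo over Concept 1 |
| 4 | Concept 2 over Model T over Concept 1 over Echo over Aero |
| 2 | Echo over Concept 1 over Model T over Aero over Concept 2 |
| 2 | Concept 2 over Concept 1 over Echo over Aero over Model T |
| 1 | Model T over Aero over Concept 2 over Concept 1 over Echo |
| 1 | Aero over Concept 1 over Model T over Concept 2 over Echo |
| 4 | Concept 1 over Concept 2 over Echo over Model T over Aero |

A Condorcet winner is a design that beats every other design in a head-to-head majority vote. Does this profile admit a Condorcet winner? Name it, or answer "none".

Concept 2

Check each pair by majority over 17 ballots:
Model T vs Concept 2: Model T preferred on 3+2+1+1 = 7 ballots; Concept 2 wins 10–7.
Model T vs Aero: 3+4+2+1+4 = 14 for Model T, 3 for Aero — Model T by 14–3.
Model T vs Echo: 3+4+1+1 = 9 for Model T, 8 for Echo — Model T by 9–8.
Model T vs Concept 1: 8 to 9, Concept 1.
Concept 2 vs Aero: 3+4+2+4 = 13 for Concept 2, 4 for Aero — Concept 2 by 13–4.
Concept 2 vs Echo: 3+4+2+1+1+4 = 15 for Concept 2, 2 for Echo — Concept 2 by 15–2.
Concept 2 vs Concept 1: 10 to 7, Concept 2.
Aero vs Echo: Aero preferred on 3+1+1 = 5 ballots; Echo wins 12–5.
Aero vs Concept 1: Aero preferred on 3+1+1 = 5 ballots; Concept 1 wins 12–5.
Echo vs Concept 1: 5 to 12, Concept 1.
Concept 2 defeats every rival head-to-head and is the Condorcet winner.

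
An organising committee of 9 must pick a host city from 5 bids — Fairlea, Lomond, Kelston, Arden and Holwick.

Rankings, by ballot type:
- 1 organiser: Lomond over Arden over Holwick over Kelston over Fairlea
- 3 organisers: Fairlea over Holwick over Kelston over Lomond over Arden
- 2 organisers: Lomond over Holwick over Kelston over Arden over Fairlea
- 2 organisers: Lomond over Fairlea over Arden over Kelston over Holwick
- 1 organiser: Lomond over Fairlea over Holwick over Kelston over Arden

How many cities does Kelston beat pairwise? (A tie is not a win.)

Kelston against each rival (9 organisers):
Kelston vs Fairlea: Fairlea, 6–3.
Kelston vs Lomond: 3 to 6, Lomond.
Kelston vs Arden: 3+2+1 = 6 for Kelston, 3 for Arden — Kelston by 6–3.
Kelston–Holwick: Holwick 7–2.
Kelston beats Arden; loses to Fairlea, Lomond, Holwick — 1 pairwise win.

1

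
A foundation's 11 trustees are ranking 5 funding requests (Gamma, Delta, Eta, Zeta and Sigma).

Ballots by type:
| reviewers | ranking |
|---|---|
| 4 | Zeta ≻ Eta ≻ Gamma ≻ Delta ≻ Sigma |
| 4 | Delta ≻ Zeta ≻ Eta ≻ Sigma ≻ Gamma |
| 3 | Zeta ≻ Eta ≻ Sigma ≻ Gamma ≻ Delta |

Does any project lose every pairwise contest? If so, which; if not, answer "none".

none

Pairwise majorities:
Gamma vs Delta: 7 to 4, Gamma.
Gamma vs Eta: Eta, 11–0.
Gamma vs Zeta: Zeta, 11–0.
Gamma vs Sigma: Gamma is ranked higher on 4 ballots, Sigma on 7. Sigma wins 7–4.
Delta vs Eta: Delta is ranked higher on 4 ballots, Eta on 7. Eta wins 7–4.
Delta vs Zeta: Delta is ranked higher on 4 ballots, Zeta on 7. Zeta wins 7–4.
Delta vs Sigma: Delta preferred on 4+4 = 8 ballots; Delta wins 8–3.
Eta–Zeta: Zeta 11–0.
Eta vs Sigma: 4+4+3 = 11 for Eta, 0 for Sigma — Eta by 11–0.
Zeta vs Sigma: Zeta is ranked higher on 4+4+3 = 11 ballots, Sigma on 0. Zeta wins 11–0.
Every project wins at least one matchup (Gamma beats Delta; Delta beats Sigma; Eta beats Gamma; Zeta beats Gamma; Sigma beats Gamma), so there is no Condorcet loser.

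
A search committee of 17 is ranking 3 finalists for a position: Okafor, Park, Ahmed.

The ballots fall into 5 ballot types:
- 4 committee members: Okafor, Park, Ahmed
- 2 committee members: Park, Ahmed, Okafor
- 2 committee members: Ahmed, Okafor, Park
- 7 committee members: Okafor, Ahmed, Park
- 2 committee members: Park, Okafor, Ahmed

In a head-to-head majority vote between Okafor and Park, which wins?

Ballots ranking Okafor above Park: 4 + 2 + 7 = 13.
Ballots ranking Park above Okafor: 17 − 13 = 4.
Okafor wins the head-to-head 13–4.

Okafor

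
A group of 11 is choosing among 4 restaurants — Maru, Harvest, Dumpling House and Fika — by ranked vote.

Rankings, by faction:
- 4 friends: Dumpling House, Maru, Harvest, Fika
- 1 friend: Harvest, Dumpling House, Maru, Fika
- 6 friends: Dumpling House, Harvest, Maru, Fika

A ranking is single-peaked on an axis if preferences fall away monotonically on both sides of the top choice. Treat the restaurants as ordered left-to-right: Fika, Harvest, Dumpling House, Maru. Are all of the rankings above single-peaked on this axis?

Axis positions: Fika=1, Harvest=2, Dumpling House=3, Maru=4.
Faction 1 (peak Dumpling House at position 3): ranking walks positions 3-4-2-1, expanding outward from the peak — single-peaked.
Faction 2 (peak Harvest at position 2): ranking walks positions 2-3-4-1, expanding outward from the peak — single-peaked.
Faction 3 (peak Dumpling House at position 3): ranking walks positions 3-2-4-1, expanding outward from the peak — single-peaked.
Every ranking is single-peaked on this axis.

yes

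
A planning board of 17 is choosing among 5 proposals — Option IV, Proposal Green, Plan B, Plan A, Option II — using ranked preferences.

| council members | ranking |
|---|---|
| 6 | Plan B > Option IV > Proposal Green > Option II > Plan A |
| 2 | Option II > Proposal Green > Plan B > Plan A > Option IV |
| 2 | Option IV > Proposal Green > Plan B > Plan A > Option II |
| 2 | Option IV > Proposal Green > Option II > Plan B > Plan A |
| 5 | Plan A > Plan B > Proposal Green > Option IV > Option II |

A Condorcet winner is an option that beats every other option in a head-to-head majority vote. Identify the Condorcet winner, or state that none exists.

Check each pair by majority over 17 ballots:
Option IV vs Proposal Green: Option IV is ranked higher on 6+2+2 = 10 ballots, Proposal Green on 7. Option IV wins 10–7.
Option IV vs Plan B: Option IV preferred on 2+2 = 4 ballots; Plan B wins 13–4.
Option IV vs Plan A: Option IV is ranked higher on 6+2+2 = 10 ballots, Plan A on 7. Option IV wins 10–7.
Option IV vs Option II: 6+2+2+5 = 15 for Option IV, 2 for Option II — Option IV by 15–2.
Proposal Green vs Plan B: 6 to 11, Plan B.
Proposal Green vs Plan A: Proposal Green preferred on 6+2+2+2 = 12 ballots; Proposal Green wins 12–5.
Proposal Green vs Option II: Proposal Green preferred on 6+2+2+5 = 15 ballots; Proposal Green wins 15–2.
Plan B vs Plan A: 12 to 5, Plan B.
Plan B vs Option II: Plan B is ranked higher on 6+2+5 = 13 ballots, Option II on 4. Plan B wins 13–4.
Plan A vs Option II: Plan A preferred on 2+5 = 7 ballots; Option II wins 10–7.
Plan B wins every pairwise contest, so Plan B is the Condorcet winner.

Plan B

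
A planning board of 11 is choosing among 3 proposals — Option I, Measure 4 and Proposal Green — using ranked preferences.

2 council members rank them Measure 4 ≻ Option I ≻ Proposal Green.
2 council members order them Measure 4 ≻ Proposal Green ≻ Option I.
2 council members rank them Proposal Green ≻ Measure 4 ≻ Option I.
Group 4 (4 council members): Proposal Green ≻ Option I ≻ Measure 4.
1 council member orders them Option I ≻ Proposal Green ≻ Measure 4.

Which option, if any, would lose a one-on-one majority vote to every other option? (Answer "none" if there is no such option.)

Pairwise majorities:
Option I vs Measure 4: Measure 4 wins 6–5.
Option I vs Proposal Green: Proposal Green wins 8–3.
Measure 4–Proposal Green: Proposal Green 7–4.
Only Option I has no wins; Option I is the Condorcet loser.

Option I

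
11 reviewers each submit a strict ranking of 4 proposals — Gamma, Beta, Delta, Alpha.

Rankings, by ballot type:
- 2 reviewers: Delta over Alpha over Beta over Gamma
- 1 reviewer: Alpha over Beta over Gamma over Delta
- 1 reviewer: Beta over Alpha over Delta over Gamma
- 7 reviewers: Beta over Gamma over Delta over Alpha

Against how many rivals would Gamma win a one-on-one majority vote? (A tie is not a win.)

2

Gamma against each rival (11 reviewers):
Gamma vs Beta: 0 to 11, Beta.
Gamma vs Delta: Gamma wins 8–3.
Gamma vs Alpha: Gamma preferred on 7 ballots; Gamma wins 7–4.
Gamma beats Delta, Alpha; loses to Beta — 2 pairwise wins.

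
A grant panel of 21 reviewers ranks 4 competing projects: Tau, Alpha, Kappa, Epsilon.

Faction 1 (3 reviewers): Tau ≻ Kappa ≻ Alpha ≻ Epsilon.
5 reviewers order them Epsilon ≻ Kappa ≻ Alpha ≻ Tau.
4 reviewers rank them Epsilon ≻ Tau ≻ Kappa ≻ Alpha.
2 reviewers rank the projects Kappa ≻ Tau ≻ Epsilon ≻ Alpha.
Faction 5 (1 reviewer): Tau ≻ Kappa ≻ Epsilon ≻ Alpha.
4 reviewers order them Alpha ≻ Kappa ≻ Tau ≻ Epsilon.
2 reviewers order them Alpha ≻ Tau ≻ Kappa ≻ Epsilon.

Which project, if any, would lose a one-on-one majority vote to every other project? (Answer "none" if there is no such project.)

Pairwise majorities:
Tau vs Alpha: Alpha, 11–10.
Tau vs Kappa: Kappa wins 11–10.
Tau vs Epsilon: 12 to 9, Tau.
Alpha vs Kappa: Alpha preferred on 4+2 = 6 ballots; Kappa wins 15–6.
Alpha vs Epsilon: Epsilon wins 12–9.
Kappa vs Epsilon: Kappa, 12–9.
Each project has at least one pairwise win (Tau beats Epsilon; Alpha beats Tau; Kappa beats Tau; Epsilon beats Alpha) — no Condorcet loser.

none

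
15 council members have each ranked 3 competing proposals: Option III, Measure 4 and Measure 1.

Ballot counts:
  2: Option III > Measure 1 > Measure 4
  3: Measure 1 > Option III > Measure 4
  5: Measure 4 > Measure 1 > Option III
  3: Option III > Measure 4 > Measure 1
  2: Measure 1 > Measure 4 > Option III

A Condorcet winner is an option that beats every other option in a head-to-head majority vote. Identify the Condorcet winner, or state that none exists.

none

Check each pair by majority over 15 ballots:
Option III vs Measure 4: Option III wins 8–7.
Option III vs Measure 1: 2+3 = 5 for Option III, 10 for Measure 1 — Measure 1 by 10–5.
Measure 4 vs Measure 1: Measure 4, 8–7.
Each option drops at least one matchup (Option III loses to Measure 1; Measure 4 loses to Option III; Measure 1 loses to Measure 4); the cycle Option III → Measure 4 → Measure 1 → Option III rules out a Condorcet winner.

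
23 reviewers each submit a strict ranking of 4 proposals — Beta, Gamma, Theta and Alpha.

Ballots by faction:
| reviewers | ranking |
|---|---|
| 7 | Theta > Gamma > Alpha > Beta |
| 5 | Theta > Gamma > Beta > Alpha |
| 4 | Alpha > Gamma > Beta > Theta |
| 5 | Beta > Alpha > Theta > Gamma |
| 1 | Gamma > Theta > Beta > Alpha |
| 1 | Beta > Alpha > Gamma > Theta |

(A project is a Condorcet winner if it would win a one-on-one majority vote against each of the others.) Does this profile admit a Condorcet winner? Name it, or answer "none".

Pairwise majorities:
Beta vs Gamma: 5+1 = 6 for Beta, 17 for Gamma — Gamma by 17–6.
Beta vs Theta: Beta preferred on 4+5+1 = 10 ballots; Theta wins 13–10.
Beta vs Alpha: Beta is ranked higher on 5+5+1+1 = 12 ballots, Alpha on 11. Beta wins 12–11.
Gamma vs Theta: Gamma preferred on 4+1+1 = 6 ballots; Theta wins 17–6.
Gamma vs Alpha: Gamma wins 13–10.
Theta vs Alpha: Theta is ranked higher on 7+5+1 = 13 ballots, Alpha on 10. Theta wins 13–10.
Theta wins every pairwise contest, so Theta is the Condorcet winner.

Theta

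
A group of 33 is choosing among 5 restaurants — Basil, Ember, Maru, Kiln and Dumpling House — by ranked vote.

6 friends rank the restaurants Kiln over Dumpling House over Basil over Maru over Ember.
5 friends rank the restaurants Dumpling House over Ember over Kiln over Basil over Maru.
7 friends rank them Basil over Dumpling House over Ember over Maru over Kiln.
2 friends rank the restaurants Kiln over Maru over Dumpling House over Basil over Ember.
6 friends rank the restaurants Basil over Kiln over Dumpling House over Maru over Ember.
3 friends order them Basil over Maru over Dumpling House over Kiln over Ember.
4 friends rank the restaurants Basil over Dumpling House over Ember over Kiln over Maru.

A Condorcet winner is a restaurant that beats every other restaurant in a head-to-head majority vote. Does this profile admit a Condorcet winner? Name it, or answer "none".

Pairwise majorities:
Basil–Ember: Basil 28–5.
Basil vs Maru: Basil wins 31–2.
Basil vs Kiln: Basil preferred on 7+6+3+4 = 20 ballots; Basil wins 20–13.
Basil vs Dumpling House: 7+6+3+4 = 20 for Basil, 13 for Dumpling House — Basil by 20–13.
Ember vs Maru: Ember is ranked higher on 5+7+4 = 16 ballots, Maru on 17. Maru wins 17–16.
Ember vs Kiln: 5+7+4 = 16 for Ember, 17 for Kiln — Kiln by 17–16.
Ember vs Dumpling House: Dumpling House wins 33–0.
Maru vs Kiln: Maru preferred on 7+3 = 10 ballots; Kiln wins 23–10.
Maru vs Dumpling House: Dumpling House, 28–5.
Kiln vs Dumpling House: Dumpling House wins 19–14.
Only Basil has no losses; Basil is the Condorcet winner.

Basil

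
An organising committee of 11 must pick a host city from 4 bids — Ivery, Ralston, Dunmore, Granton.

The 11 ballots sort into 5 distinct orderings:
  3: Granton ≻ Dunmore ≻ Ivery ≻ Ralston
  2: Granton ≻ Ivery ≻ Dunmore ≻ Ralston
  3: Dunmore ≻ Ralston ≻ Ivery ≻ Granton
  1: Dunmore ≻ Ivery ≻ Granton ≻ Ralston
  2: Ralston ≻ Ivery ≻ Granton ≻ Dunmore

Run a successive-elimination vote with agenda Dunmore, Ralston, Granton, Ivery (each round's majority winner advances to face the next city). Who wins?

Round 1: Dunmore vs Ralston — 9–2, Dunmore advances.
Round 2: Dunmore vs Granton — 4–7, Granton advances.
Round 3: Granton vs Ivery — 5–6, Ivery advances.
The agenda winner is Ivery.

Ivery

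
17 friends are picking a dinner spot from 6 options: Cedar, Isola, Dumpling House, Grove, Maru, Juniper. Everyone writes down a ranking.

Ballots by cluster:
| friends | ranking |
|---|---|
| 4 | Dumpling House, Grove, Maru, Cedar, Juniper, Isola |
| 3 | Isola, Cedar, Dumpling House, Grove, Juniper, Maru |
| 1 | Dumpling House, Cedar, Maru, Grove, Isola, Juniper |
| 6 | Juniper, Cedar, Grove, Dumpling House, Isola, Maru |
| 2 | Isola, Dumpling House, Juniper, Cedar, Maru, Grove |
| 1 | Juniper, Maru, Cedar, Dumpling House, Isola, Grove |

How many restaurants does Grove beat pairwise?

2

Grove against each rival (17 friends):
Grove vs Cedar: Grove preferred on 4 ballots; Cedar wins 13–4.
Grove vs Isola: Grove, 11–6.
Grove vs Dumpling House: Grove is ranked higher on 6 ballots, Dumpling House on 11. Dumpling House wins 11–6.
Grove vs Maru: Grove preferred on 4+3+6 = 13 ballots; Grove wins 13–4.
Grove vs Juniper: Juniper wins 9–8.
Grove beats Isola, Maru; loses to Cedar, Dumpling House, Juniper — 2 pairwise wins.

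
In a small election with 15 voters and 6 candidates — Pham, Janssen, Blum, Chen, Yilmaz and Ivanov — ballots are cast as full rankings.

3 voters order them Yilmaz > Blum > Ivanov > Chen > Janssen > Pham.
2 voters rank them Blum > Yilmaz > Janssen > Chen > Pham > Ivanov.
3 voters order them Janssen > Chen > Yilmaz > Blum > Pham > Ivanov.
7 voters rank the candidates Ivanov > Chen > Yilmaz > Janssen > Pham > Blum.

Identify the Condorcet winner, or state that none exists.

none

Check each pair by majority over 15 ballots:
Pham vs Janssen: Pham is ranked higher on 0 ballots, Janssen on 15. Janssen wins 15–0.
Pham–Blum: Blum 8–7.
Pham vs Chen: Chen wins 15–0.
Pham vs Yilmaz: Pham is ranked higher on 0 ballots, Yilmaz on 15. Yilmaz wins 15–0.
Pham vs Ivanov: Pham is ranked higher on 2+3 = 5 ballots, Ivanov on 10. Ivanov wins 10–5.
Janssen vs Blum: Janssen, 10–5.
Janssen vs Chen: 5 to 10, Chen.
Janssen vs Yilmaz: Janssen is ranked higher on 3 ballots, Yilmaz on 12. Yilmaz wins 12–3.
Janssen vs Ivanov: Janssen preferred on 2+3 = 5 ballots; Ivanov wins 10–5.
Blum vs Chen: Blum preferred on 3+2 = 5 ballots; Chen wins 10–5.
Blum vs Yilmaz: Yilmaz wins 13–2.
Blum vs Ivanov: Blum is ranked higher on 3+2+3 = 8 ballots, Ivanov on 7. Blum wins 8–7.
Chen vs Yilmaz: Chen, 10–5.
Chen–Ivanov: Ivanov 10–5.
Yilmaz vs Ivanov: Yilmaz preferred on 3+2+3 = 8 ballots; Yilmaz wins 8–7.
Each candidate drops at least one matchup (Pham loses to Janssen; Janssen loses to Chen; Blum loses to Janssen; Chen loses to Ivanov; Yilmaz loses to Chen; Ivanov loses to Blum); the cycle Janssen beats Blum beats Ivanov beats Janssen rules out a Condorcet winner.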